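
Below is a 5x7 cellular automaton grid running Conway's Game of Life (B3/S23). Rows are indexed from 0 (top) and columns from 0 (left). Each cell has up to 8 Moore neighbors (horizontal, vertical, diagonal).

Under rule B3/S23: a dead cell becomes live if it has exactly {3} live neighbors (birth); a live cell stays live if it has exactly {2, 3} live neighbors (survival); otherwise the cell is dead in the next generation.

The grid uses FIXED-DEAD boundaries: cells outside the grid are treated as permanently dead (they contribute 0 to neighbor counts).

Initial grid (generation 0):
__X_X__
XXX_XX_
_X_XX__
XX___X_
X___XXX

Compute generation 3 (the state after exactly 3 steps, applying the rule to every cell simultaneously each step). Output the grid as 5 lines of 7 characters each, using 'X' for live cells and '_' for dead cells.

Answer: ____XX_
___X_X_
__XX_X_
XXX___X
___XXXX

Derivation:
Simulating step by step:
Generation 0 (given above): 17 live cells
Generation 1: 16 live cells
__X_XX_
X____X_
___X___
XXXX__X
XX__XXX
Generation 2: 15 live cells
____XX_
___X_X_
X__XX__
X__X__X
X__XXXX
Generation 3: 15 live cells
(generation 3 grid is the final answer)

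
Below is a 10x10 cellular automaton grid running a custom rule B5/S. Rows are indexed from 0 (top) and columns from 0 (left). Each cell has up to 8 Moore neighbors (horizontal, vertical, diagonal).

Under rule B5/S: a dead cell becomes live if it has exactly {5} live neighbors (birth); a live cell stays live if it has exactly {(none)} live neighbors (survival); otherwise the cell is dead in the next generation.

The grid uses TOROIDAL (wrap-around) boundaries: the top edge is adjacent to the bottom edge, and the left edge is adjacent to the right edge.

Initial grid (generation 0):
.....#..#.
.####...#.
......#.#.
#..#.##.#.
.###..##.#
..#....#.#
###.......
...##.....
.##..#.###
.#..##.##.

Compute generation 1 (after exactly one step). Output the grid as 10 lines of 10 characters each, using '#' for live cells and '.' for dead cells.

Answer: ....#.....
..........
.......#..
..........
........#.
#.........
..........
.##.......
....#.....
......#...

Derivation:
Simulating step by step:
Generation 0 (given above): 39 live cells
Generation 1: 8 live cells
(generation 1 grid is the final answer)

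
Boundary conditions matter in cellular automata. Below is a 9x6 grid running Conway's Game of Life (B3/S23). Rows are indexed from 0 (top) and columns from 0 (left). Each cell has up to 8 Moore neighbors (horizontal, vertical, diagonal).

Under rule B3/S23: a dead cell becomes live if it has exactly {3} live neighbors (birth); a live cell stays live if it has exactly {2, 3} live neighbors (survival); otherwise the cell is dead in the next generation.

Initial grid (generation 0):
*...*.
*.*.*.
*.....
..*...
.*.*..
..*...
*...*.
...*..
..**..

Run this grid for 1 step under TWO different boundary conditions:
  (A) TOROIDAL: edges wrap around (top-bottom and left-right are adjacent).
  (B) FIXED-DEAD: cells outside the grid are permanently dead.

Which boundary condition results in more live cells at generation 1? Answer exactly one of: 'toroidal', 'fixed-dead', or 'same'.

Under TOROIDAL boundary, generation 1:
..*.*.
*..*..
...*.*
.**...
.*.*..
.***..
...*..
..***.
..***.
Population = 20

Under FIXED-DEAD boundary, generation 1:
.*.*..
*..*..
...*..
.**...
.*.*..
.***..
...*..
..***.
..**..
Population = 18

Comparison: toroidal=20, fixed-dead=18 -> toroidal

Answer: toroidal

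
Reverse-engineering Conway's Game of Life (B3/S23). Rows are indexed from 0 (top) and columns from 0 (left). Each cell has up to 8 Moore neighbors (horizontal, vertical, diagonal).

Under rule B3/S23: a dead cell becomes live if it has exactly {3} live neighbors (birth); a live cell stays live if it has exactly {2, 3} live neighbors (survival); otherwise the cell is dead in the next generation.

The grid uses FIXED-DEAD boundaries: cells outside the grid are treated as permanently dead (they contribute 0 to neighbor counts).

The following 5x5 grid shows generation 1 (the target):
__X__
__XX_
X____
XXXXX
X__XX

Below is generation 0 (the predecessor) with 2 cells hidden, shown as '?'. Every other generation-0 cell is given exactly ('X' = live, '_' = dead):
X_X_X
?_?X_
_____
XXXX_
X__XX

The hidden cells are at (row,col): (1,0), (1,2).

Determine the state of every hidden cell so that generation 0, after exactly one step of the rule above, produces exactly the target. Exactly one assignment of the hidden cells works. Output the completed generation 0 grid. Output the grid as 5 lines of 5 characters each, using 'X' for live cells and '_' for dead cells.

Answer: X_X_X
X_XX_
_____
XXXX_
X__XX

Derivation:
Hidden generation-0 cells (in order): (1,0), (1,2).
A hidden cell only influences target cells in its own 3x3 neighborhood. Try each of the 2^2 = 4 assignments, step the completed generation 0 forward once under B3/S23, and compare with the target:
  (1,0)=_ (1,2)=_ -> step gives (0,2)='_' but target has 'X' -> reject
  (1,0)=_ (1,2)=X -> step gives (0,1)='X' but target has '_' -> reject
  (1,0)=X (1,2)=_ -> step gives (0,1)='X' but target has '_' -> reject
  (1,0)=X (1,2)=X -> step reproduces the target at every cell -> ACCEPT
Unique solution: (1,0)=live, (1,2)=live.
Check: live-neighbor counts of every cell in the completed generation 0:
14241
14232
35542
23333
24432
Applying B3/S23 to generation 0 with these counts gives:
__X__
__XX_
X____
XXXXX
X__XX
which matches the target exactly.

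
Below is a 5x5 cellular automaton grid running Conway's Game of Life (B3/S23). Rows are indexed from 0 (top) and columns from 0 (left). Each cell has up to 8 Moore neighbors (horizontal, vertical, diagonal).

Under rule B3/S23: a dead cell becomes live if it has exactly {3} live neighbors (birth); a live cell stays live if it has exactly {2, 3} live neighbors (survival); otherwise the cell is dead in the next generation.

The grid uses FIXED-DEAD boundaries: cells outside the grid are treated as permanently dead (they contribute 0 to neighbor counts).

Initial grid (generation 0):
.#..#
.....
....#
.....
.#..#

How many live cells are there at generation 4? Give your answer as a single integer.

Simulating step by step:
Generation 0 (given above): 5 live cells
Generation 1: 0 live cells
.....
.....
.....
.....
.....
Generation 2: 0 live cells
.....
.....
.....
.....
.....
Generation 3: 0 live cells
.....
.....
.....
.....
.....
Generation 4: 0 live cells
.....
.....
.....
.....
.....
Population at generation 4: 0

Answer: 0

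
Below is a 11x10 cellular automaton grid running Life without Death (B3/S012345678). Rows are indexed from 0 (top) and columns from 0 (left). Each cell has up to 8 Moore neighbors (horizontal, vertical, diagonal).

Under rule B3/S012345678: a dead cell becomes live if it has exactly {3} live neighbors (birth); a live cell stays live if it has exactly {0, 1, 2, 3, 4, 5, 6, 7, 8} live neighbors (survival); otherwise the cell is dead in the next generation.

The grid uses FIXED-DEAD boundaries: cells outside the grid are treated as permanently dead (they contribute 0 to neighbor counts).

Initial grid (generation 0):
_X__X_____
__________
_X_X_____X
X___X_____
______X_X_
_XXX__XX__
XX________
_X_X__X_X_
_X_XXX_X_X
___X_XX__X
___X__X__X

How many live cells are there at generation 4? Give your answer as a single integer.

Simulating step by step:
Generation 0 (given above): 33 live cells
Generation 1: 46 live cells
_X__X_____
__X_______
_X_X_____X
X___X_____
_XXX_XX_X_
XXXX__XX__
XX_X__X___
_X_X_XXXX_
_X_XXX_X_X
___X_XXX_X
___XXXX__X
Generation 2: 53 live cells
_X__X_____
_XXX______
_XXX_____X
X___XX____
_XXX_XX_X_
XXXX__XX__
XX_X__X_X_
_X_X_XXXX_
_X_XXX_X_X
___X_XXX_X
___XXXXXXX
Generation 3: 60 live cells
_X_XX_____
XXXXX_____
XXXX_____X
X___XXX___
_XXX_XX_X_
XXXX__XXX_
XX_X__X_X_
_X_X_XXXXX
_X_XXX_X_X
___X_XXX_X
___XXXXXXX
Generation 4: 63 live cells
XX_XX_____
XXXXX_____
XXXX_____X
X___XXXX__
_XXX_XX_X_
XXXX__XXXX
XX_X__X_X_
_X_X_XXXXX
_X_XXX_X_X
___X_XXX_X
___XXXXXXX
Population at generation 4: 63

Answer: 63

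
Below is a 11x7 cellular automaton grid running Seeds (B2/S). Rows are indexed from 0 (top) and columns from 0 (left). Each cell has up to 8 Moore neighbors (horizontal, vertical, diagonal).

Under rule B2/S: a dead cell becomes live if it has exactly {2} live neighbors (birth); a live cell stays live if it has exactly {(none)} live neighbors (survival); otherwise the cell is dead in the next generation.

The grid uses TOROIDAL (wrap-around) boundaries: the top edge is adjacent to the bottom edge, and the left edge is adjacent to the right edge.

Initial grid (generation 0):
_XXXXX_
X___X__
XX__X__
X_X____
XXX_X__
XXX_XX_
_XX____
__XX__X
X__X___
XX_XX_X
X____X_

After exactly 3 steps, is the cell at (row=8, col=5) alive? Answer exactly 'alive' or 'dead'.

Answer: dead

Derivation:
Simulating step by step:
Generation 0 (given above): 35 live cells
Generation 1: 5 live cells
_______
_______
__X__X_
____XX_
_______
_______
_______
____X__
_______
_______
_______
Generation 2: 6 live cells
_______
_______
___X__X
___X__X
____XX_
_______
_______
_______
_______
_______
_______
Generation 3: 10 live cells
_______
_______
X_X_XX_
X_X____
___X__X
____XX_
_______
_______
_______
_______
_______

Cell (8,5) at generation 3: 0 -> dead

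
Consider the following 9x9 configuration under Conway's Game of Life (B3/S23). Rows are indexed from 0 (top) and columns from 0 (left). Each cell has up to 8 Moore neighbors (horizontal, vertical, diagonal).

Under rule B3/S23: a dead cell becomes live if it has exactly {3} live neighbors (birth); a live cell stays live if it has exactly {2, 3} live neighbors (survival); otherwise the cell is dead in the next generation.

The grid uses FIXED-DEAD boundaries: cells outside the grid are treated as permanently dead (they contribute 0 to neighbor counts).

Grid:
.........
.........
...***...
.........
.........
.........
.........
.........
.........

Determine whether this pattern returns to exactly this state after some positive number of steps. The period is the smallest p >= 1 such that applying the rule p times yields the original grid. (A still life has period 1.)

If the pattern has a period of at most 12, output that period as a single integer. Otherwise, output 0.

Answer: 2

Derivation:
Simulating and comparing each generation to the original:
Gen 0 (original, given above): 3 live cells
Gen 1: 3 live cells, differs from original
Gen 2: 3 live cells, MATCHES original -> period = 2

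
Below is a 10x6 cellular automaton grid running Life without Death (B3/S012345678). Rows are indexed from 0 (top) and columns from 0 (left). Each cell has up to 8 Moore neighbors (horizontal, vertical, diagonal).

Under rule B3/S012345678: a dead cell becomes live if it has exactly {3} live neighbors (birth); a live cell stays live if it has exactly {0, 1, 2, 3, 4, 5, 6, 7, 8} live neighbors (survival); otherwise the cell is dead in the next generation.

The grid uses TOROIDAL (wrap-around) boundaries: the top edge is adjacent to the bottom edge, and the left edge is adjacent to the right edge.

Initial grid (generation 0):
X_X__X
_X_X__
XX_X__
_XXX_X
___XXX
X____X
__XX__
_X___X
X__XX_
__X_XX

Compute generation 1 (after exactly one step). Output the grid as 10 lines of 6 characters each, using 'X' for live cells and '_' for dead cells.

Answer: X_X__X
_X_XXX
XX_X__
_XXX_X
_X_XXX
X_X__X
_XXXXX
XX___X
XXXXX_
__X_XX

Derivation:
Simulating step by step:
Generation 0 (given above): 27 live cells
Generation 1: 37 live cells
(generation 1 grid is the final answer)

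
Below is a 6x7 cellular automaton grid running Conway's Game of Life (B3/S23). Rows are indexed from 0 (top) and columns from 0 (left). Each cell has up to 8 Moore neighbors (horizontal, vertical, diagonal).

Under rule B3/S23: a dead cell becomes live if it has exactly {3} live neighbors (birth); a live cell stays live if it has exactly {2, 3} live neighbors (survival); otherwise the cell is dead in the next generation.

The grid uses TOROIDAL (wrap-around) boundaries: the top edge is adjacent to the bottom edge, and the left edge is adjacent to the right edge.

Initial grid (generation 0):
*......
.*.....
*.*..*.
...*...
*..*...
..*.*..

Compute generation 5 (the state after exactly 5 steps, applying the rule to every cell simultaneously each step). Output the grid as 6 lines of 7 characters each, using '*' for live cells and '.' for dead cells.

Answer: ...****
...*.**
*...***
*.**...
.***.*.
..*.***

Derivation:
Simulating step by step:
Generation 0 (given above): 10 live cells
Generation 1: 16 live cells
.*.....
**....*
.**....
.****.*
..***..
.*.*...
Generation 2: 11 live cells
.*.....
.......
.....**
*...**.
*....*.
.*.**..
Generation 3: 14 live cells
..*....
.......
....***
*...*..
**.*.*.
***.*..
Generation 4: 14 live cells
..**...
.....*.
....***
**.*...
...*.*.
*...*.*
Generation 5: 22 live cells
(generation 5 grid is the final answer)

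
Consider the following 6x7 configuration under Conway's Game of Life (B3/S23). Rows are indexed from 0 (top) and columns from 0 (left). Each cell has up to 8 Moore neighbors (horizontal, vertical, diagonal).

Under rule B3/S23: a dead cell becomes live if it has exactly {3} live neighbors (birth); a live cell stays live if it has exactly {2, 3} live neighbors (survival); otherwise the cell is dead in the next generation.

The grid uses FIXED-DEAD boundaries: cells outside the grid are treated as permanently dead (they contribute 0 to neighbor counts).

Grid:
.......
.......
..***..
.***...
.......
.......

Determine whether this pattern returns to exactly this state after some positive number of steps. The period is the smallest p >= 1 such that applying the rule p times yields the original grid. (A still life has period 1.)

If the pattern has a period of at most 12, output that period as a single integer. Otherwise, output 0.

Simulating and comparing each generation to the original:
Gen 0 (original, given above): 6 live cells
Gen 1: 6 live cells, differs from original
Gen 2: 6 live cells, MATCHES original -> period = 2

Answer: 2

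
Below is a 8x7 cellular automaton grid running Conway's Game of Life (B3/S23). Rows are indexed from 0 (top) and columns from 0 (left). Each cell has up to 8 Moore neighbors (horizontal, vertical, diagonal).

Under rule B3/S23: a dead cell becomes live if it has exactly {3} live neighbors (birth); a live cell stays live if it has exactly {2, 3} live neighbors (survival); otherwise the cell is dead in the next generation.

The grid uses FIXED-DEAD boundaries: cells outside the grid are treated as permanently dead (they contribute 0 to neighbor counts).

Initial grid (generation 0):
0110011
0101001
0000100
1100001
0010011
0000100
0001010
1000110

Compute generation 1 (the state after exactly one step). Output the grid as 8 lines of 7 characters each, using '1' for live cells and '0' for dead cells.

Answer: 0110011
0101101
1110010
0100001
0100011
0001101
0001010
0000110

Derivation:
Simulating step by step:
Generation 0 (given above): 20 live cells
Generation 1: 24 live cells
(generation 1 grid is the final answer)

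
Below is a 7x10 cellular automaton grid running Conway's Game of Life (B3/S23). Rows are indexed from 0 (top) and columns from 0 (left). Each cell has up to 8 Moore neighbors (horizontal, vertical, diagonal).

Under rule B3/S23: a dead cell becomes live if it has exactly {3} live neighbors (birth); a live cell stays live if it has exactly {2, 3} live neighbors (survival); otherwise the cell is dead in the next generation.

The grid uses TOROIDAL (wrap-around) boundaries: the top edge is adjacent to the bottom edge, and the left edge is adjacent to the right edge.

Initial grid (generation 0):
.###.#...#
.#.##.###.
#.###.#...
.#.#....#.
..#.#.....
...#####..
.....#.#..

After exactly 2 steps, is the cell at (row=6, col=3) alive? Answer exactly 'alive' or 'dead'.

Answer: dead

Derivation:
Simulating step by step:
Generation 0 (given above): 28 live cells
Generation 1: 21 live cells
##.#.#....
......####
#.....#.##
.#...#....
..#...##..
...#...#..
.......##.
Generation 2: 20 live cells
#.........
.#...##...
#....##...
##...#..##
..#...##..
..........
..#.#.###.

Cell (6,3) at generation 2: 0 -> dead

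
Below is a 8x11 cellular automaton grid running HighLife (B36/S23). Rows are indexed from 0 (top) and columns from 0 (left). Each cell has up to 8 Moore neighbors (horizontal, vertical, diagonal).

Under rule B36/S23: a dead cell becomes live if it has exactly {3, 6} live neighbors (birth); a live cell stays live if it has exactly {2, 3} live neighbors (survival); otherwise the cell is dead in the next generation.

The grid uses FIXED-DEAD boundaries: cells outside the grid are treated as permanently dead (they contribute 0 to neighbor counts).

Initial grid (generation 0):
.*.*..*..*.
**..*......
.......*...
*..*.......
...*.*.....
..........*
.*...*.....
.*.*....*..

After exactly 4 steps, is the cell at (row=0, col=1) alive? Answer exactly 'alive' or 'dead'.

Simulating step by step:
Generation 0 (given above): 18 live cells
Generation 1: 13 live cells
***........
***........
**.........
....*......
....*......
....*......
..*........
..*........
Generation 2: 9 live cells
*.*........
...........
*.*........
...........
...***.....
...*.......
...*.......
...........
Generation 3: 6 live cells
...........
...........
...........
...**......
...**......
..**.......
...........
...........
Generation 4: 5 live cells
...........
...........
...........
...**......
...........
..***......
...........
...........

Cell (0,1) at generation 4: 0 -> dead

Answer: dead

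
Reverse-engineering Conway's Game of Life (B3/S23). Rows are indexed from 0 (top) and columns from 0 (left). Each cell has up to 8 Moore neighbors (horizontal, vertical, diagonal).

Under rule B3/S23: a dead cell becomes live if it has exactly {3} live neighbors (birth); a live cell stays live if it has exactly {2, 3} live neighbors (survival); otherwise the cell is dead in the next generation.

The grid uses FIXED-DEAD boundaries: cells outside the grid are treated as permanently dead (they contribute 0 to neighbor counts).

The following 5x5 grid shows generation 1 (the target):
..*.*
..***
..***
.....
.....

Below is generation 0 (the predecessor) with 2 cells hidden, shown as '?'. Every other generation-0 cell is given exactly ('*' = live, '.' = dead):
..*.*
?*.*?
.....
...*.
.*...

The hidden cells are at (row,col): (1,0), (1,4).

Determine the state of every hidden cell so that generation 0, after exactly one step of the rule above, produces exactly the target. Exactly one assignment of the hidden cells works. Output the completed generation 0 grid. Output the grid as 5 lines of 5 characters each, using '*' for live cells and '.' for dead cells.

Answer: ..*.*
.*.**
.....
...*.
.*...

Derivation:
Hidden generation-0 cells (in order): (1,0), (1,4).
A hidden cell only influences target cells in its own 3x3 neighborhood. Try each of the 2^2 = 4 assignments, step the completed generation 0 forward once under B3/S23, and compare with the target:
  (1,0)=. (1,4)=. -> step gives (0,3)='*' but target has '.' -> reject
  (1,0)=. (1,4)=* -> step reproduces the target at every cell -> ACCEPT
  (1,0)=* (1,4)=. -> step gives (0,1)='*' but target has '.' -> reject
  (1,0)=* (1,4)=* -> step gives (0,1)='*' but target has '.' -> reject
Unique solution: (1,0)=dead, (1,4)=live.
Check: live-neighbor counts of every cell in the completed generation 0:
12242
11332
11333
11201
10211
Applying B3/S23 to generation 0 with these counts gives:
..*.*
..***
..***
.....
.....
which matches the target exactly.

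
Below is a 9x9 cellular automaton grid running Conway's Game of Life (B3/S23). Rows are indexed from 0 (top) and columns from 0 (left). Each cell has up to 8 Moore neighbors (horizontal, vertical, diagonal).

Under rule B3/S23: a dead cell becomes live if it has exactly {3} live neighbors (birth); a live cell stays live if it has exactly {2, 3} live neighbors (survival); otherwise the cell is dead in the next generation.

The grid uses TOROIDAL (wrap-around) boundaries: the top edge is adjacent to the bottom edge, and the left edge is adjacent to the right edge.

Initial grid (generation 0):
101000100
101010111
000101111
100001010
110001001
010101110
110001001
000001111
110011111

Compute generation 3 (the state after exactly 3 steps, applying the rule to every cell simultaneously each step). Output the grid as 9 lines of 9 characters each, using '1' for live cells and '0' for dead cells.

Answer: 001011000
001000000
100011000
000000000
111111000
000001000
000000000
001000000
010110000

Derivation:
Simulating step by step:
Generation 0 (given above): 41 live cells
Generation 1: 18 live cells
001010000
101010000
010100000
010001000
011001000
000001010
011000000
000000000
010010000
Generation 2: 20 live cells
001011000
001010000
110110000
110010000
011011000
000000100
000000000
011000000
000100000
Generation 3: 18 live cells
(generation 3 grid is the final answer)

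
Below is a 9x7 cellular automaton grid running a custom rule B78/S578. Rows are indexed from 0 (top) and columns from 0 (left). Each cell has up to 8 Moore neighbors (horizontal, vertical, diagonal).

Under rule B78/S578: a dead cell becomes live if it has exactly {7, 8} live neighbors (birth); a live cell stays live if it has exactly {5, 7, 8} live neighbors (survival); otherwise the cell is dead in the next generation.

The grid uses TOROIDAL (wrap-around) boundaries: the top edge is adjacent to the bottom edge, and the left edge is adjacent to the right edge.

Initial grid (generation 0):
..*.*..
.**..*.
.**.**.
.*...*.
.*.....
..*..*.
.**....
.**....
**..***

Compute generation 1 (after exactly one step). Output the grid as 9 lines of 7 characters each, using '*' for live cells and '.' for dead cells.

Simulating step by step:
Generation 0 (given above): 23 live cells
Generation 1: 1 live cells
(generation 1 grid is the final answer)

Answer: .......
.......
.......
.......
.......
.......
.......
.*.....
.......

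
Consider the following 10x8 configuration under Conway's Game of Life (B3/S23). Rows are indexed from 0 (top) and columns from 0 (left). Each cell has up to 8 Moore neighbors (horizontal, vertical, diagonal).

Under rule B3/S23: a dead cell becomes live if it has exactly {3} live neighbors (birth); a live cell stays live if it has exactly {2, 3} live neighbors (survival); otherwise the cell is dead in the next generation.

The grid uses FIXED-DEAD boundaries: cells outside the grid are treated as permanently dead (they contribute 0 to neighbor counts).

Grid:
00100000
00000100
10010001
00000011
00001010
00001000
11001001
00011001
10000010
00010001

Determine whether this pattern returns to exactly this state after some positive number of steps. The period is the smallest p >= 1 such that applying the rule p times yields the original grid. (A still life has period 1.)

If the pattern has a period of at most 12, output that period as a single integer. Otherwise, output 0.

Simulating and comparing each generation to the original:
Gen 0 (original, given above): 21 live cells
Gen 1: 21 live cells, differs from original
Gen 2: 13 live cells, differs from original
Gen 3: 12 live cells, differs from original
Gen 4: 12 live cells, differs from original
Gen 5: 14 live cells, differs from original
Gen 6: 15 live cells, differs from original
Gen 7: 17 live cells, differs from original
Gen 8: 15 live cells, differs from original
Gen 9: 18 live cells, differs from original
Gen 10: 13 live cells, differs from original
Gen 11: 14 live cells, differs from original
Gen 12: 9 live cells, differs from original
No period found within 12 steps.

Answer: 0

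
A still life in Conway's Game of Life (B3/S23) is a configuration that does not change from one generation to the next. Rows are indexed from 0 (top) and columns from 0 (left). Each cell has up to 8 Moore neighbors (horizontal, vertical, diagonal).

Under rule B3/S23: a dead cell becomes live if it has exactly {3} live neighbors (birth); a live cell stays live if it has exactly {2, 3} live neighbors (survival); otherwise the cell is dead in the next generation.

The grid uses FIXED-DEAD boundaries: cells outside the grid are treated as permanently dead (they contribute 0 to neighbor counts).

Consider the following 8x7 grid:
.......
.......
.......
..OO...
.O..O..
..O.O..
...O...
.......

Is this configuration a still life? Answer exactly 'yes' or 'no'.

Answer: yes

Derivation:
Compute generation 1 and compare to generation 0 (given above):
Generation 1:
.......
.......
.......
..OO...
.O..O..
..O.O..
...O...
.......
The grids are IDENTICAL -> still life.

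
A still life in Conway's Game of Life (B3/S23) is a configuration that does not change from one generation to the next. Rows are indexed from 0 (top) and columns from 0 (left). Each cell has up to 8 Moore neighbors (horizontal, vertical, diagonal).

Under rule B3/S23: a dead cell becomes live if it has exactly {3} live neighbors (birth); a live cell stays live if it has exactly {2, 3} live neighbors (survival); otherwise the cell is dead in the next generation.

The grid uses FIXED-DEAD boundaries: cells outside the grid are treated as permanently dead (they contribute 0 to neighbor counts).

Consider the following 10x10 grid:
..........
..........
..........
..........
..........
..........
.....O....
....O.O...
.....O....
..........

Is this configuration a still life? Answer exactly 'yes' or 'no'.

Compute generation 1 and compare to generation 0 (given above):
Generation 1:
..........
..........
..........
..........
..........
..........
.....O....
....O.O...
.....O....
..........
The grids are IDENTICAL -> still life.

Answer: yes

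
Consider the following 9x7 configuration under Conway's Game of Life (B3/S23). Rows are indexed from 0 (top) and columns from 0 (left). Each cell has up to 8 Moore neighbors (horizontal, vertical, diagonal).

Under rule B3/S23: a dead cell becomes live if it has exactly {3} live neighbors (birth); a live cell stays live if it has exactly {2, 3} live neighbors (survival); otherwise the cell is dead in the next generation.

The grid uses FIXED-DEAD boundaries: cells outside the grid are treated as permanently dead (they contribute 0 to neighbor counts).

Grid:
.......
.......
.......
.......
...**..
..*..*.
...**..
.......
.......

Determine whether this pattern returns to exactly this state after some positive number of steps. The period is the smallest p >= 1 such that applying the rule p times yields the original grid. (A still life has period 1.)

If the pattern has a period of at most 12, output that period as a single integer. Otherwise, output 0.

Simulating and comparing each generation to the original:
Gen 0 (original, given above): 6 live cells
Gen 1: 6 live cells, MATCHES original -> period = 1

Answer: 1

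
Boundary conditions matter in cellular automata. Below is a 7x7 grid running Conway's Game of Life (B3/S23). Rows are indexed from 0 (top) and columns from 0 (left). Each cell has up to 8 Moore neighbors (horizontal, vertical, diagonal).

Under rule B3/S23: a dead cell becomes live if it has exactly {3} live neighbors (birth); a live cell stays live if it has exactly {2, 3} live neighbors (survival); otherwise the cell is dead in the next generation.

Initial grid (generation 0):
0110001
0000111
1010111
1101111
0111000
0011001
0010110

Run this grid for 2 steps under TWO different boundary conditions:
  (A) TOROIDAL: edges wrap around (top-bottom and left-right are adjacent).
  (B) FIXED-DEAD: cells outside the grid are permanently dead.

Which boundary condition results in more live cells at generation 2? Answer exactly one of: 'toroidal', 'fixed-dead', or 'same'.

Under TOROIDAL boundary, generation 2:
0010100
1010000
0001000
0000000
0000000
0000110
0000100
Population = 8

Under FIXED-DEAD boundary, generation 2:
0000000
0101000
0001000
1000000
0000011
0000111
0000110
Population = 11

Comparison: toroidal=8, fixed-dead=11 -> fixed-dead

Answer: fixed-dead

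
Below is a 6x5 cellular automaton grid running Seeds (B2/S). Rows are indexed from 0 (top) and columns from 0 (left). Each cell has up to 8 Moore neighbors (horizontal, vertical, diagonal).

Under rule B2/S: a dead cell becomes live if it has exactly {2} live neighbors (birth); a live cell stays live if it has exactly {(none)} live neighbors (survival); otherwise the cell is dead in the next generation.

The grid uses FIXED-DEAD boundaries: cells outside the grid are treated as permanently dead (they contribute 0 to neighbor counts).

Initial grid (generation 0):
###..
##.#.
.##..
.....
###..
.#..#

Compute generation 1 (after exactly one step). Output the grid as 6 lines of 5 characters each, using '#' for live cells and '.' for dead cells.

Answer: ...#.
.....
...#.
...#.
...#.
...#.

Derivation:
Simulating step by step:
Generation 0 (given above): 13 live cells
Generation 1: 5 live cells
(generation 1 grid is the final answer)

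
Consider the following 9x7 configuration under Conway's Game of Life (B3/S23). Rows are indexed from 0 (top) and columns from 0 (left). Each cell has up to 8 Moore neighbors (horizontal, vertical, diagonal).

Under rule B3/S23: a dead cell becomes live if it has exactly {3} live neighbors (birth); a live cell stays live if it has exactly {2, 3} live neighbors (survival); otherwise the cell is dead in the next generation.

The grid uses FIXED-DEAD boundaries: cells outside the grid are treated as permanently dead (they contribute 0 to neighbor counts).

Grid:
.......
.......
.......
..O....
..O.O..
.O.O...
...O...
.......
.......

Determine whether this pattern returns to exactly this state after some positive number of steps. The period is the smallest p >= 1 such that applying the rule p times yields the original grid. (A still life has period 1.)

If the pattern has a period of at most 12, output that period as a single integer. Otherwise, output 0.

Simulating and comparing each generation to the original:
Gen 0 (original, given above): 6 live cells
Gen 1: 6 live cells, differs from original
Gen 2: 6 live cells, MATCHES original -> period = 2

Answer: 2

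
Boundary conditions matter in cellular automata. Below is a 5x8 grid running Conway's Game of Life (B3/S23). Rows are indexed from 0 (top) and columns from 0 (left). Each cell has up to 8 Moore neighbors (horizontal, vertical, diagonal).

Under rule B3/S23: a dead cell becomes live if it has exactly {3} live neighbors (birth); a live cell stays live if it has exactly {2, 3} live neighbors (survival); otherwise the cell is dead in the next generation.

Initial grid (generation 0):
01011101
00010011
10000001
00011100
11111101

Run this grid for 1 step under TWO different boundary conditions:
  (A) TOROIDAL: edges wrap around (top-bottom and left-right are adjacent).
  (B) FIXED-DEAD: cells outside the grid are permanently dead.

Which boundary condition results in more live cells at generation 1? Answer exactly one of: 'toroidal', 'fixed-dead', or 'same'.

Under TOROIDAL boundary, generation 1:
01000000
00110100
10010101
00000100
01000001
Population = 11

Under FIXED-DEAD boundary, generation 1:
00111101
00110101
00010101
10000100
01100110
Population = 18

Comparison: toroidal=11, fixed-dead=18 -> fixed-dead

Answer: fixed-dead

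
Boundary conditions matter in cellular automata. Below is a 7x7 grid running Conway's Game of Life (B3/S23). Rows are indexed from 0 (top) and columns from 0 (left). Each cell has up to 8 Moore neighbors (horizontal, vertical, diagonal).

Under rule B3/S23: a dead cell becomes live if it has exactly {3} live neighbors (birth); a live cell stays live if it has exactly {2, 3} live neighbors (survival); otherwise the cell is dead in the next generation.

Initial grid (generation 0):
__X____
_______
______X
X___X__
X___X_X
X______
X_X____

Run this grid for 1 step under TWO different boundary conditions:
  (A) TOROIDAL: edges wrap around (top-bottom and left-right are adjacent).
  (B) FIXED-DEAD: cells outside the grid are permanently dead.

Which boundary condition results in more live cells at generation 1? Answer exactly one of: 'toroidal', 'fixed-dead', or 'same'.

Under TOROIDAL boundary, generation 1:
_X_____
_______
_______
X______
XX___XX
X______
_______
Population = 7

Under FIXED-DEAD boundary, generation 1:
_______
_______
_______
_______
XX___X_
X______
_X_____
Population = 5

Comparison: toroidal=7, fixed-dead=5 -> toroidal

Answer: toroidal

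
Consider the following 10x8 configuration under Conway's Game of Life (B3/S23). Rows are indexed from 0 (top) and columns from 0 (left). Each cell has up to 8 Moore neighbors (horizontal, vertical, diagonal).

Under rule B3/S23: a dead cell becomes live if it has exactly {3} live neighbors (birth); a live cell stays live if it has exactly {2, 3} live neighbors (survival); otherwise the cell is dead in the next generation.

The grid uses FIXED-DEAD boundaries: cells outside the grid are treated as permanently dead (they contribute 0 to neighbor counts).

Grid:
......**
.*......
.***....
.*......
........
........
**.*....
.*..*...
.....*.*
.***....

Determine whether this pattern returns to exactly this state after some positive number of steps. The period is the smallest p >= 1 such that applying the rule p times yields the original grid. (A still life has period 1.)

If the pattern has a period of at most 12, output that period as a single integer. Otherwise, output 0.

Answer: 0

Derivation:
Simulating and comparing each generation to the original:
Gen 0 (original, given above): 17 live cells
Gen 1: 15 live cells, differs from original
Gen 2: 16 live cells, differs from original
Gen 3: 16 live cells, differs from original
Gen 4: 13 live cells, differs from original
Gen 5: 13 live cells, differs from original
Gen 6: 14 live cells, differs from original
Gen 7: 14 live cells, differs from original
Gen 8: 13 live cells, differs from original
Gen 9: 15 live cells, differs from original
Gen 10: 12 live cells, differs from original
Gen 11: 12 live cells, differs from original
Gen 12: 12 live cells, differs from original
No period found within 12 steps.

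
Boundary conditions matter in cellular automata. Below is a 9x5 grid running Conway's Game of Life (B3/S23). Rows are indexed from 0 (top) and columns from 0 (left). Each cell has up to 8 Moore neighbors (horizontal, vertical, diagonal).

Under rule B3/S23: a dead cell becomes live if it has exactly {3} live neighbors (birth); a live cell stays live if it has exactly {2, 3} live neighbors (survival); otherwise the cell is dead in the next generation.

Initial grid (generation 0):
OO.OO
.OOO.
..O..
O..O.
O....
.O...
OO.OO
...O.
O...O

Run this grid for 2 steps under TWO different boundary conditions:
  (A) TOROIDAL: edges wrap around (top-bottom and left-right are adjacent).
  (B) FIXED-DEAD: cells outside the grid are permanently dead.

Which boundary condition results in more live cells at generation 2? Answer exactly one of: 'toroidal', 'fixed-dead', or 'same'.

Answer: fixed-dead

Derivation:
Under TOROIDAL boundary, generation 2:
.....
.....
O....
.O.OO
...OO
.....
....O
.....
.O.O.
Population = 9

Under FIXED-DEAD boundary, generation 2:
OO.OO
OO.OO
.....
OO...
O....
...O.
....O
O..OO
.OO..
Population = 18

Comparison: toroidal=9, fixed-dead=18 -> fixed-dead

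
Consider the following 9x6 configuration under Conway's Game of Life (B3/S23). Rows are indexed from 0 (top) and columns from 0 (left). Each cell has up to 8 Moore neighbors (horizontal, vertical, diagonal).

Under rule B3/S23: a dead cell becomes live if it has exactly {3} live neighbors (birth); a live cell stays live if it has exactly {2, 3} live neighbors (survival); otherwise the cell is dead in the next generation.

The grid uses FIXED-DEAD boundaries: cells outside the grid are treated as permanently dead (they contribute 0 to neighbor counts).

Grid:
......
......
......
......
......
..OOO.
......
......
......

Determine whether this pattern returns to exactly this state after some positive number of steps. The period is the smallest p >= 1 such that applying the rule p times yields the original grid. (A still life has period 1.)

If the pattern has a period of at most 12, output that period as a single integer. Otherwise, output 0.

Simulating and comparing each generation to the original:
Gen 0 (original, given above): 3 live cells
Gen 1: 3 live cells, differs from original
Gen 2: 3 live cells, MATCHES original -> period = 2

Answer: 2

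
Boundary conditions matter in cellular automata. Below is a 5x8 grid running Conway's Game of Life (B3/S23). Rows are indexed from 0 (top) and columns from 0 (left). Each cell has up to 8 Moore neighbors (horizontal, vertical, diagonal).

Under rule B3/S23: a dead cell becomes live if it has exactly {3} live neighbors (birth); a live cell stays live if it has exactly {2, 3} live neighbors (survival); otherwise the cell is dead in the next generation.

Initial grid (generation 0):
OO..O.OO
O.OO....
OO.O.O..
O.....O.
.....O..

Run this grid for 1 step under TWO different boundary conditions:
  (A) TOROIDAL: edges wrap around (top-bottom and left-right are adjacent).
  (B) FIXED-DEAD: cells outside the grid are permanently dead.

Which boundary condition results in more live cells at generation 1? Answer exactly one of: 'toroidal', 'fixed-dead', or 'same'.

Answer: toroidal

Derivation:
Under TOROIDAL boundary, generation 1:
OOOOOOOO
...O.OO.
O..OO...
OO..OOOO
.O...O..
Population = 22

Under FIXED-DEAD boundary, generation 1:
OOOO....
...O.OO.
O..OO...
OO..OOO.
........
Population = 15

Comparison: toroidal=22, fixed-dead=15 -> toroidal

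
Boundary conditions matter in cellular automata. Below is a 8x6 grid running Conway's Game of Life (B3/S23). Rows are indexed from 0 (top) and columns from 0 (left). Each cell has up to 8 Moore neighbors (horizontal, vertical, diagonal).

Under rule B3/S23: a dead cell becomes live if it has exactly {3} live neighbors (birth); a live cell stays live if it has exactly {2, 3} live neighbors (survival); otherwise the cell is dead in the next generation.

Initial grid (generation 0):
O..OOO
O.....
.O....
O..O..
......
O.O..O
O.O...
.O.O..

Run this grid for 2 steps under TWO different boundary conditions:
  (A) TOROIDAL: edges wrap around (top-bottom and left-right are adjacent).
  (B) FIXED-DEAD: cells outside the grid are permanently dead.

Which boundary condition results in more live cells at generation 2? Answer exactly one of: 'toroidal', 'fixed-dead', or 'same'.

Answer: fixed-dead

Derivation:
Under TOROIDAL boundary, generation 2:
......
....O.
OO...O
.....O
.O...O
..O...
..OO.O
......
Population = 11

Under FIXED-DEAD boundary, generation 2:
......
OO....
OO....
OO....
......
.OO...
..OO..
.OOO..
Population = 13

Comparison: toroidal=11, fixed-dead=13 -> fixed-dead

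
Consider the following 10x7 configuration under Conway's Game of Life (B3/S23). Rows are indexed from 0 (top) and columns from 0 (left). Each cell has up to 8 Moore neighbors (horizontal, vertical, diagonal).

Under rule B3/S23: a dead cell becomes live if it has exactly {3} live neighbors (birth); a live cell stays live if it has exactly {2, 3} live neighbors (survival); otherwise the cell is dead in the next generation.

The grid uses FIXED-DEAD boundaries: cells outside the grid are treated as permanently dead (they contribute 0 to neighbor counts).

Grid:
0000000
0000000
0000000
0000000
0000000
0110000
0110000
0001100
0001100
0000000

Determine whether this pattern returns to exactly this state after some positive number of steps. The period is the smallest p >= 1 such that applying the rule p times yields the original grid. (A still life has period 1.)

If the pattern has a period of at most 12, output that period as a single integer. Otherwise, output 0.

Simulating and comparing each generation to the original:
Gen 0 (original, given above): 8 live cells
Gen 1: 6 live cells, differs from original
Gen 2: 8 live cells, MATCHES original -> period = 2

Answer: 2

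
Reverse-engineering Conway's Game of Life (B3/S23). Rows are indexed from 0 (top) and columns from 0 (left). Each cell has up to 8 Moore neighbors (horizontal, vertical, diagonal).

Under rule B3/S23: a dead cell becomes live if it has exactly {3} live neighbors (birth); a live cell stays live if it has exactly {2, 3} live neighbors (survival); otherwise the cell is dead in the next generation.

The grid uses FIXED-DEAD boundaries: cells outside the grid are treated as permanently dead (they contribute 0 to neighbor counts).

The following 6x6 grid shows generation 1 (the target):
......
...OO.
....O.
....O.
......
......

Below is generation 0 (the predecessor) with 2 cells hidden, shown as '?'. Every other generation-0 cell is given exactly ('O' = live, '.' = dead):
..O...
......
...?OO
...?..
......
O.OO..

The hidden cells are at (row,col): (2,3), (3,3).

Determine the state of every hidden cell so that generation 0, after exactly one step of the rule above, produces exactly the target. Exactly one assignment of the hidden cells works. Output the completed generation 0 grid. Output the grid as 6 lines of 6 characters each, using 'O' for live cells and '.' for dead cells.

Hidden generation-0 cells (in order): (2,3), (3,3).
A hidden cell only influences target cells in its own 3x3 neighborhood. Try each of the 2^2 = 4 assignments, step the completed generation 0 forward once under B3/S23, and compare with the target:
  (2,3)=. (3,3)=. -> step gives (1,3)='.' but target has 'O' -> reject
  (2,3)=. (3,3)=O -> step gives (1,3)='.' but target has 'O' -> reject
  (2,3)=O (3,3)=. -> step reproduces the target at every cell -> ACCEPT
  (2,3)=O (3,3)=O -> step gives (2,3)='O' but target has '.' -> reject
Unique solution: (2,3)=live, (3,3)=dead.
Check: live-neighbor counts of every cell in the completed generation 0:
010100
012332
001121
001232
122210
021110
Applying B3/S23 to generation 0 with these counts gives:
......
...OO.
....O.
....O.
......
......
which matches the target exactly.

Answer: ..O...
......
...OOO
......
......
O.OO..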